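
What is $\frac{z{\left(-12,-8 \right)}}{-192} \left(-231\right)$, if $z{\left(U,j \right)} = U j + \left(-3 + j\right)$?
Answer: $\frac{6545}{64} \approx 102.27$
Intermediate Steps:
$z{\left(U,j \right)} = -3 + j + U j$
$\frac{z{\left(-12,-8 \right)}}{-192} \left(-231\right) = \frac{-3 - 8 - -96}{-192} \left(-231\right) = \left(-3 - 8 + 96\right) \left(- \frac{1}{192}\right) \left(-231\right) = 85 \left(- \frac{1}{192}\right) \left(-231\right) = \left(- \frac{85}{192}\right) \left(-231\right) = \frac{6545}{64}$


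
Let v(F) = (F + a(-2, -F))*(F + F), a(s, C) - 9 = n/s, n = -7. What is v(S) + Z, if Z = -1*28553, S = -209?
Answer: 53584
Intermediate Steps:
a(s, C) = 9 - 7/s
Z = -28553
v(F) = 2*F*(25/2 + F) (v(F) = (F + (9 - 7/(-2)))*(F + F) = (F + (9 - 7*(-1/2)))*(2*F) = (F + (9 + 7/2))*(2*F) = (F + 25/2)*(2*F) = (25/2 + F)*(2*F) = 2*F*(25/2 + F))
v(S) + Z = -209*(25 + 2*(-209)) - 28553 = -209*(25 - 418) - 28553 = -209*(-393) - 28553 = 82137 - 28553 = 53584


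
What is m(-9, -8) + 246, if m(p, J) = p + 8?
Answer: 245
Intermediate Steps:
m(p, J) = 8 + p
m(-9, -8) + 246 = (8 - 9) + 246 = -1 + 246 = 245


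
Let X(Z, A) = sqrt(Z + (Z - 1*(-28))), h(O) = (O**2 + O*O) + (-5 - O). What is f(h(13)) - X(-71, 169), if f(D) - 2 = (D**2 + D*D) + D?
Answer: 205122 - I*sqrt(114) ≈ 2.0512e+5 - 10.677*I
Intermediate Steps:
h(O) = -5 - O + 2*O**2 (h(O) = (O**2 + O**2) + (-5 - O) = 2*O**2 + (-5 - O) = -5 - O + 2*O**2)
X(Z, A) = sqrt(28 + 2*Z) (X(Z, A) = sqrt(Z + (Z + 28)) = sqrt(Z + (28 + Z)) = sqrt(28 + 2*Z))
f(D) = 2 + D + 2*D**2 (f(D) = 2 + ((D**2 + D*D) + D) = 2 + ((D**2 + D**2) + D) = 2 + (2*D**2 + D) = 2 + (D + 2*D**2) = 2 + D + 2*D**2)
f(h(13)) - X(-71, 169) = (2 + (-5 - 1*13 + 2*13**2) + 2*(-5 - 1*13 + 2*13**2)**2) - sqrt(28 + 2*(-71)) = (2 + (-5 - 13 + 2*169) + 2*(-5 - 13 + 2*169)**2) - sqrt(28 - 142) = (2 + (-5 - 13 + 338) + 2*(-5 - 13 + 338)**2) - sqrt(-114) = (2 + 320 + 2*320**2) - I*sqrt(114) = (2 + 320 + 2*102400) - I*sqrt(114) = (2 + 320 + 204800) - I*sqrt(114) = 205122 - I*sqrt(114)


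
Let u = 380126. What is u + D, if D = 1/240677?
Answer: 91487585303/240677 ≈ 3.8013e+5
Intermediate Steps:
D = 1/240677 ≈ 4.1549e-6
u + D = 380126 + 1/240677 = 91487585303/240677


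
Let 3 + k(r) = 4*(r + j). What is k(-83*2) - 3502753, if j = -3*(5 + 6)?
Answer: -3503552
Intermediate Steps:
j = -33 (j = -3*11 = -33)
k(r) = -135 + 4*r (k(r) = -3 + 4*(r - 33) = -3 + 4*(-33 + r) = -3 + (-132 + 4*r) = -135 + 4*r)
k(-83*2) - 3502753 = (-135 + 4*(-83*2)) - 3502753 = (-135 + 4*(-166)) - 3502753 = (-135 - 664) - 3502753 = -799 - 3502753 = -3503552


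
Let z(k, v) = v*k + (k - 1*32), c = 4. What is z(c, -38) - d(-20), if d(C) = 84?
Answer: -264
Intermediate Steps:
z(k, v) = -32 + k + k*v (z(k, v) = k*v + (k - 32) = k*v + (-32 + k) = -32 + k + k*v)
z(c, -38) - d(-20) = (-32 + 4 + 4*(-38)) - 1*84 = (-32 + 4 - 152) - 84 = -180 - 84 = -264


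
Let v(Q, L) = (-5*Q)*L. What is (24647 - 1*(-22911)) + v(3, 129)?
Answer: 45623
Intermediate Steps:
v(Q, L) = -5*L*Q
(24647 - 1*(-22911)) + v(3, 129) = (24647 - 1*(-22911)) - 5*129*3 = (24647 + 22911) - 1935 = 47558 - 1935 = 45623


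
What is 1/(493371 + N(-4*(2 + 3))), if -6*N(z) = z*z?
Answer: 3/1479913 ≈ 2.0271e-6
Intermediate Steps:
N(z) = -z**2/6 (N(z) = -z*z/6 = -z**2/6)
1/(493371 + N(-4*(2 + 3))) = 1/(493371 - 16*(2 + 3)**2/6) = 1/(493371 - (-4*5)**2/6) = 1/(493371 - 1/6*(-20)**2) = 1/(493371 - 1/6*400) = 1/(493371 - 200/3) = 1/(1479913/3) = 3/1479913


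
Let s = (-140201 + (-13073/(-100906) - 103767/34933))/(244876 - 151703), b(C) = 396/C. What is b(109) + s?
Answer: 76189274041918065/35798881002738386 ≈ 2.1283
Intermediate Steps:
s = -494211430562691/328430100942554 (s = (-140201 + (-13073*(-1/100906) - 103767*1/34933))/93173 = (-140201 + (13073/100906 - 103767/34933))*(1/93173) = (-140201 - 10014033793/3524949298)*(1/93173) = -494211430562691/3524949298*1/93173 = -494211430562691/328430100942554 ≈ -1.5048)
b(109) + s = 396/109 - 494211430562691/328430100942554 = 76189274041918065/35798881002738386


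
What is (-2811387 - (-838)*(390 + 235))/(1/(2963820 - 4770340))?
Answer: 4132661993240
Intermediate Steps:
(-2811387 - (-838)*(390 + 235))/(1/(2963820 - 4770340)) = (-2811387 - (-838)*625)/(1/(-1806520)) = (-2811387 - 1*(-523750))/(-1/1806520) = (-2811387 + 523750)*(-1806520) = -2287637*(-1806520) = 4132661993240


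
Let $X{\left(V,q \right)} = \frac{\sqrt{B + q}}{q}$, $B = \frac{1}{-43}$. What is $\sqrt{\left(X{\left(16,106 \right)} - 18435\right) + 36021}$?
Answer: $\frac{\sqrt{365355551304 + 31906 \sqrt{3999}}}{4558} \approx 132.61$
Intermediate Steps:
$B = - \frac{1}{43} \approx -0.023256$
$X{\left(V,q \right)} = \frac{\sqrt{- \frac{1}{43} + q}}{q}$
$\sqrt{\left(X{\left(16,106 \right)} - 18435\right) + 36021} = \sqrt{\left(\frac{\sqrt{-43 + 1849 \cdot 106}}{43 \cdot 106} - 18435\right) + 36021} = \sqrt{\left(\frac{1}{43} \cdot \frac{1}{106} \sqrt{-43 + 195994} - 18435\right) + 36021} = \sqrt{\left(\frac{1}{43} \cdot \frac{1}{106} \sqrt{195951} - 18435\right) + 36021} = \sqrt{\left(\frac{1}{43} \cdot \frac{1}{106} \cdot 7 \sqrt{3999} - 18435\right) + 36021} = \sqrt{\left(\frac{7 \sqrt{3999}}{4558} - 18435\right) + 36021} = \sqrt{\left(-18435 + \frac{7 \sqrt{3999}}{4558}\right) + 36021} = \sqrt{17586 + \frac{7 \sqrt{3999}}{4558}}$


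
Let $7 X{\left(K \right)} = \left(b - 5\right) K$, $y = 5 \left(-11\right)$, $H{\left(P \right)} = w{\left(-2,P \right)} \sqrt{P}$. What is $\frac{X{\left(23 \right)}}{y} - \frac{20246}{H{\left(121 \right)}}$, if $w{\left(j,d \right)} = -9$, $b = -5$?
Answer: $\frac{142136}{693} \approx 205.1$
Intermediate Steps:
$H{\left(P \right)} = - 9 \sqrt{P}$
$y = -55$
$X{\left(K \right)} = - \frac{10 K}{7}$ ($X{\left(K \right)} = \frac{\left(-5 - 5\right) K}{7} = \frac{\left(-10\right) K}{7} = - \frac{10 K}{7}$)
$\frac{X{\left(23 \right)}}{y} - \frac{20246}{H{\left(121 \right)}} = \frac{\left(- \frac{10}{7}\right) 23}{-55} - \frac{20246}{\left(-9\right) \sqrt{121}} = \left(- \frac{230}{7}\right) \left(- \frac{1}{55}\right) - \frac{20246}{\left(-9\right) 11} = \frac{46}{77} - \frac{20246}{-99} = \frac{46}{77} - - \frac{20246}{99} = \frac{46}{77} + \frac{20246}{99} = \frac{142136}{693}$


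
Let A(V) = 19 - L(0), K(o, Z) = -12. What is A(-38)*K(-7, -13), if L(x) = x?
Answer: -228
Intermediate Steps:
A(V) = 19 (A(V) = 19 - 1*0 = 19 + 0 = 19)
A(-38)*K(-7, -13) = 19*(-12) = -228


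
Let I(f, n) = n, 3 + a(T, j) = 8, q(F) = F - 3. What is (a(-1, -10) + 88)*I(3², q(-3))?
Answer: -558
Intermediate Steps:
q(F) = -3 + F
a(T, j) = 5 (a(T, j) = -3 + 8 = 5)
(a(-1, -10) + 88)*I(3², q(-3)) = (5 + 88)*(-3 - 3) = 93*(-6) = -558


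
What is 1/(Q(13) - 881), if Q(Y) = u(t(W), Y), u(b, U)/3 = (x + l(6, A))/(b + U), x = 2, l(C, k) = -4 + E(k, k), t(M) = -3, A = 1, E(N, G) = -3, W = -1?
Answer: -2/1765 ≈ -0.0011331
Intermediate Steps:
l(C, k) = -7 (l(C, k) = -4 - 3 = -7)
u(b, U) = -15/(U + b) (u(b, U) = 3*((2 - 7)/(b + U)) = 3*(-5/(U + b)) = -15/(U + b))
Q(Y) = -15/(-3 + Y) (Q(Y) = -15/(Y - 3) = -15/(-3 + Y))
1/(Q(13) - 881) = 1/(-15/(-3 + 13) - 881) = 1/(-15/10 - 881) = 1/(-15*⅒ - 881) = 1/(-3/2 - 881) = 1/(-1765/2) = -2/1765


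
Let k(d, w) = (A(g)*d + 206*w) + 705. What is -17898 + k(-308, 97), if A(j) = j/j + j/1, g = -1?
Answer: 2789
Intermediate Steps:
A(j) = 1 + j (A(j) = 1 + j*1 = 1 + j)
k(d, w) = 705 + 206*w (k(d, w) = ((1 - 1)*d + 206*w) + 705 = (0*d + 206*w) + 705 = (0 + 206*w) + 705 = 206*w + 705 = 705 + 206*w)
-17898 + k(-308, 97) = -17898 + (705 + 206*97) = -17898 + (705 + 19982) = -17898 + 20687 = 2789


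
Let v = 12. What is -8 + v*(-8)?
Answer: -104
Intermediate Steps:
-8 + v*(-8) = -8 + 12*(-8) = -8 - 96 = -104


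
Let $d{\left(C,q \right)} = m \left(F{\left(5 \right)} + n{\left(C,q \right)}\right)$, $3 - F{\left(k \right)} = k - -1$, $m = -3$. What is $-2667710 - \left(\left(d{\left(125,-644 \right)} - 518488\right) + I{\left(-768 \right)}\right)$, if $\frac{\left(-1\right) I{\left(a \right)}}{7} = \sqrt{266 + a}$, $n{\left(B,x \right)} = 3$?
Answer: $-2149222 + 7 i \sqrt{502} \approx -2.1492 \cdot 10^{6} + 156.84 i$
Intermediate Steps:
$F{\left(k \right)} = 2 - k$ ($F{\left(k \right)} = 3 - \left(k - -1\right) = 3 - \left(k + 1\right) = 3 - \left(1 + k\right) = 2 - k$)
$d{\left(C,q \right)} = 0$ ($d{\left(C,q \right)} = - 3 \left(\left(2 - 5\right) + 3\right) = - 3 \left(-3 + 3\right) = \left(-3\right) 0 = 0$)
$I{\left(a \right)} = - 7 \sqrt{266 + a}$
$-2667710 - \left(\left(d{\left(125,-644 \right)} - 518488\right) + I{\left(-768 \right)}\right) = -2667710 - \left(\left(0 - 518488\right) - 7 \sqrt{266 - 768}\right) = -2667710 - \left(-518488 - 7 \sqrt{-502}\right) = -2667710 - \left(-518488 - 7 i \sqrt{502}\right) = -2667710 + \left(518488 + 7 i \sqrt{502}\right) = -2149222 + 7 i \sqrt{502}$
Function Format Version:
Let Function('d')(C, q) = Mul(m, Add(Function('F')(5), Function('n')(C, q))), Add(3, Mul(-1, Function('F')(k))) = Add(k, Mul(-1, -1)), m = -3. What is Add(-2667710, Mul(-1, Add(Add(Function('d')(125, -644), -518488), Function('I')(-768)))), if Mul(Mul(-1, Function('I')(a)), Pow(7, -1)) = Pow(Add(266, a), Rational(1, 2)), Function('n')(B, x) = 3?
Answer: Add(-2149222, Mul(7, I, Pow(502, Rational(1, 2)))) ≈ Add(-2.1492e+6, Mul(156.84, I))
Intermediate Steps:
Function('F')(k) = Add(2, Mul(-1, k)) (Function('F')(k) = Add(3, Mul(-1, Add(k, Mul(-1, -1)))) = Add(3, Mul(-1, Add(k, 1))) = Add(3, Mul(-1, Add(1, k))) = Add(3, Add(-1, Mul(-1, k))) = Add(2, Mul(-1, k)))
Function('d')(C, q) = 0 (Function('d')(C, q) = Mul(-3, Add(Add(2, Mul(-1, 5)), 3)) = Mul(-3, Add(Add(2, -5), 3)) = Mul(-3, Add(-3, 3)) = Mul(-3, 0) = 0)
Function('I')(a) = Mul(-7, Pow(Add(266, a), Rational(1, 2)))
Add(-2667710, Mul(-1, Add(Add(Function('d')(125, -644), -518488), Function('I')(-768)))) = Add(-2667710, Mul(-1, Add(Add(0, -518488), Mul(-7, Pow(Add(266, -768), Rational(1, 2)))))) = Add(-2667710, Mul(-1, Add(-518488, Mul(-7, Pow(-502, Rational(1, 2)))))) = Add(-2667710, Mul(-1, Add(-518488, Mul(-7, Mul(I, Pow(502, Rational(1, 2))))))) = Add(-2667710, Mul(-1, Add(-518488, Mul(-7, I, Pow(502, Rational(1, 2)))))) = Add(-2667710, Add(518488, Mul(7, I, Pow(502, Rational(1, 2))))) = Add(-2149222, Mul(7, I, Pow(502, Rational(1, 2))))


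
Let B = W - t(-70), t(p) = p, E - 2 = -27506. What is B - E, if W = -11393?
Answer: 16181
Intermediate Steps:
E = -27504 (E = 2 - 27506 = -27504)
B = -11323 (B = -11393 - 1*(-70) = -11393 + 70 = -11323)
B - E = -11323 - 1*(-27504) = -11323 + 27504 = 16181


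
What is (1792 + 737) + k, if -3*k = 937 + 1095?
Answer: 5555/3 ≈ 1851.7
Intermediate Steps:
k = -2032/3 (k = -(937 + 1095)/3 = -1/3*2032 = -2032/3 ≈ -677.33)
(1792 + 737) + k = (1792 + 737) - 2032/3 = 2529 - 2032/3 = 5555/3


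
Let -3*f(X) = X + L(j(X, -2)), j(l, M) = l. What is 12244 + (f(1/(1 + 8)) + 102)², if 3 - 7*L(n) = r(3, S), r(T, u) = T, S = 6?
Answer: 16504885/729 ≈ 22640.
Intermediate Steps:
L(n) = 0 (L(n) = 3/7 - ⅐*3 = 3/7 - 3/7 = 0)
f(X) = -X/3 (f(X) = -(X + 0)/3 = -X/3)
12244 + (f(1/(1 + 8)) + 102)² = 12244 + (-1/(3*(1 + 8)) + 102)² = 12244 + (-⅓/9 + 102)² = 12244 + (-⅓*⅑ + 102)² = 12244 + (-1/27 + 102)² = 12244 + (2753/27)² = 12244 + 7579009/729 = 16504885/729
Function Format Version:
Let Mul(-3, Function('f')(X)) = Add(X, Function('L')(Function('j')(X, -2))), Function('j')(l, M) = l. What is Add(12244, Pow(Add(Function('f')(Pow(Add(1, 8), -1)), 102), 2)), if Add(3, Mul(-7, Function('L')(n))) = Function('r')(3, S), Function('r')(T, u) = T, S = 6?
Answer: Rational(16504885, 729) ≈ 22640.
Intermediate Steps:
Function('L')(n) = 0 (Function('L')(n) = Add(Rational(3, 7), Mul(Rational(-1, 7), 3)) = Add(Rational(3, 7), Rational(-3, 7)) = 0)
Function('f')(X) = Mul(Rational(-1, 3), X) (Function('f')(X) = Mul(Rational(-1, 3), Add(X, 0)) = Mul(Rational(-1, 3), X))
Add(12244, Pow(Add(Function('f')(Pow(Add(1, 8), -1)), 102), 2)) = Add(12244, Pow(Add(Mul(Rational(-1, 3), Pow(Add(1, 8), -1)), 102), 2)) = Add(12244, Pow(Add(Mul(Rational(-1, 3), Pow(9, -1)), 102), 2)) = Add(12244, Pow(Add(Mul(Rational(-1, 3), Rational(1, 9)), 102), 2)) = Add(12244, Pow(Add(Rational(-1, 27), 102), 2)) = Add(12244, Pow(Rational(2753, 27), 2)) = Add(12244, Rational(7579009, 729)) = Rational(16504885, 729)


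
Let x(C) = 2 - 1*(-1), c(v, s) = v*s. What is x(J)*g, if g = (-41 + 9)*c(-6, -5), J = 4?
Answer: -2880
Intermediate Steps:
c(v, s) = s*v
g = -960 (g = (-41 + 9)*(-5*(-6)) = -32*30 = -960)
x(C) = 3 (x(C) = 2 + 1 = 3)
x(J)*g = 3*(-960) = -2880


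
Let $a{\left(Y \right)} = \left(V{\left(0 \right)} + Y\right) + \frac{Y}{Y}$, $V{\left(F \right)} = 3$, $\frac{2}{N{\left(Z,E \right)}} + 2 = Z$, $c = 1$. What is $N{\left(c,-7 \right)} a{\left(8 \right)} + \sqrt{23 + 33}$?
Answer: $-24 + 2 \sqrt{14} \approx -16.517$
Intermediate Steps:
$N{\left(Z,E \right)} = \frac{2}{-2 + Z}$
$a{\left(Y \right)} = 4 + Y$ ($a{\left(Y \right)} = \left(3 + Y\right) + \frac{Y}{Y} = \left(3 + Y\right) + 1 = 4 + Y$)
$N{\left(c,-7 \right)} a{\left(8 \right)} + \sqrt{23 + 33} = \frac{2}{-2 + 1} \left(4 + 8\right) + \sqrt{23 + 33} = \frac{2}{-1} \cdot 12 + \sqrt{56} = 2 \left(-1\right) 12 + 2 \sqrt{14} = \left(-2\right) 12 + 2 \sqrt{14} = -24 + 2 \sqrt{14}$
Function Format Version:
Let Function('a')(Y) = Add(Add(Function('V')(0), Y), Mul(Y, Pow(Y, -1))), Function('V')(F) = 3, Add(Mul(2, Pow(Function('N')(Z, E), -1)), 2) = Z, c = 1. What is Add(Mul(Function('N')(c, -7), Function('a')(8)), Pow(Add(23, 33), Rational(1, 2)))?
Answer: Add(-24, Mul(2, Pow(14, Rational(1, 2)))) ≈ -16.517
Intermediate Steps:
Function('N')(Z, E) = Mul(2, Pow(Add(-2, Z), -1))
Function('a')(Y) = Add(4, Y) (Function('a')(Y) = Add(Add(3, Y), Mul(Y, Pow(Y, -1))) = Add(Add(3, Y), 1) = Add(4, Y))
Add(Mul(Function('N')(c, -7), Function('a')(8)), Pow(Add(23, 33), Rational(1, 2))) = Add(Mul(Mul(2, Pow(Add(-2, 1), -1)), Add(4, 8)), Pow(Add(23, 33), Rational(1, 2))) = Add(Mul(Mul(2, Pow(-1, -1)), 12), Pow(56, Rational(1, 2))) = Add(Mul(Mul(2, -1), 12), Mul(2, Pow(14, Rational(1, 2)))) = Add(Mul(-2, 12), Mul(2, Pow(14, Rational(1, 2)))) = Add(-24, Mul(2, Pow(14, Rational(1, 2))))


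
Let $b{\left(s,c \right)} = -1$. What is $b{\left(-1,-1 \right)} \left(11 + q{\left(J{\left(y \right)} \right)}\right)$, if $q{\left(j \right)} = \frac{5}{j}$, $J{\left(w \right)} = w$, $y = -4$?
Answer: $- \frac{39}{4} \approx -9.75$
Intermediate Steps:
$b{\left(-1,-1 \right)} \left(11 + q{\left(J{\left(y \right)} \right)}\right) = - (11 + \frac{5}{-4}) = - (11 + 5 \left(- \frac{1}{4}\right)) = - (11 - \frac{5}{4}) = \left(-1\right) \frac{39}{4} = - \frac{39}{4}$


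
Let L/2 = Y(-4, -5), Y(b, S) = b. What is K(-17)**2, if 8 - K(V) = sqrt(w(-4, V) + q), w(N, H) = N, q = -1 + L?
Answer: (8 - I*sqrt(13))**2 ≈ 51.0 - 57.689*I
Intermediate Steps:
L = -8 (L = 2*(-4) = -8)
q = -9 (q = -1 - 8 = -9)
K(V) = 8 - I*sqrt(13) (K(V) = 8 - sqrt(-4 - 9) = 8 - sqrt(-13) = 8 - I*sqrt(13))
K(-17)**2 = (8 - I*sqrt(13))**2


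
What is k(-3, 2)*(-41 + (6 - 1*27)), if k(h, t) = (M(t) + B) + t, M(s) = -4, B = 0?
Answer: 124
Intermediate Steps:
k(h, t) = -4 + t (k(h, t) = (-4 + 0) + t = -4 + t)
k(-3, 2)*(-41 + (6 - 1*27)) = (-4 + 2)*(-41 + (6 - 1*27)) = -2*(-41 + (6 - 27)) = -2*(-41 - 21) = -2*(-62) = 124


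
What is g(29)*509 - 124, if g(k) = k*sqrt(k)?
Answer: -124 + 14761*sqrt(29) ≈ 79366.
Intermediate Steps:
g(k) = k**(3/2)
g(29)*509 - 124 = 29**(3/2)*509 - 124 = (29*sqrt(29))*509 - 124 = 14761*sqrt(29) - 124 = -124 + 14761*sqrt(29)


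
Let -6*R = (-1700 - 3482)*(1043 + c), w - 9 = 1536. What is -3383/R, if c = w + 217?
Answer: -199/142505 ≈ -0.0013964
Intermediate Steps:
w = 1545 (w = 9 + 1536 = 1545)
c = 1762 (c = 1545 + 217 = 1762)
R = 2422585 (R = -(-1700 - 3482)*(1043 + 1762)/6 = -(-2591)*2805/3 = -⅙*(-14535510) = 2422585)
-3383/R = -3383/2422585 = -3383*1/2422585 = -199/142505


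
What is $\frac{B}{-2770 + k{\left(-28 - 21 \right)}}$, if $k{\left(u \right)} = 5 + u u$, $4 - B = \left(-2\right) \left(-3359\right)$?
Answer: $\frac{3357}{182} \approx 18.445$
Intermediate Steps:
$B = -6714$ ($B = 4 - \left(-2\right) \left(-3359\right) = 4 - 6718 = -6714$)
$k{\left(u \right)} = 5 + u^{2}$
$\frac{B}{-2770 + k{\left(-28 - 21 \right)}} = - \frac{6714}{-2770 + \left(5 + \left(-28 - 21\right)^{2}\right)} = - \frac{6714}{-2770 + \left(5 + \left(-49\right)^{2}\right)} = - \frac{6714}{-2770 + \left(5 + 2401\right)} = - \frac{6714}{-2770 + 2406} = - \frac{6714}{-364} = \left(-6714\right) \left(- \frac{1}{364}\right) = \frac{3357}{182}$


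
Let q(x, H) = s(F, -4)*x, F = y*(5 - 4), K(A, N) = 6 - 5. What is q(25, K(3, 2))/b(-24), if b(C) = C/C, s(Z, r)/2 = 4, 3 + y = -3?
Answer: 200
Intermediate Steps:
y = -6 (y = -3 - 3 = -6)
K(A, N) = 1
F = -6 (F = -6*(5 - 4) = -6*1 = -6)
s(Z, r) = 8 (s(Z, r) = 2*4 = 8)
b(C) = 1
q(x, H) = 8*x
q(25, K(3, 2))/b(-24) = (8*25)/1 = 200*1 = 200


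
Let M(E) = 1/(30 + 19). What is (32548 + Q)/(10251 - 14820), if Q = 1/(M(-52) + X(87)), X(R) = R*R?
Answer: -12071467385/1694559858 ≈ -7.1237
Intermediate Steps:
M(E) = 1/49
X(R) = R²
Q = 49/370882 (Q = 1/(1/49 + 87²) = 1/(1/49 + 7569) = 1/(370882/49) = 49/370882 ≈ 0.00013212)
(32548 + Q)/(10251 - 14820) = (32548 + 49/370882)/(10251 - 14820) = (12071467385/370882)/(-4569) = (12071467385/370882)*(-1/4569) = -12071467385/1694559858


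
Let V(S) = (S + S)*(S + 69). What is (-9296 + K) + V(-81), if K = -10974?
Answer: -18326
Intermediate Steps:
V(S) = 2*S*(69 + S) (V(S) = (2*S)*(69 + S) = 2*S*(69 + S))
(-9296 + K) + V(-81) = (-9296 - 10974) + 2*(-81)*(69 - 81) = -20270 + 2*(-81)*(-12) = -20270 + 1944 = -18326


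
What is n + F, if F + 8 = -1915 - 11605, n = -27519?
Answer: -41047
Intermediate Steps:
F = -13528 (F = -8 + (-1915 - 11605) = -8 - 13520 = -13528)
n + F = -27519 - 13528 = -41047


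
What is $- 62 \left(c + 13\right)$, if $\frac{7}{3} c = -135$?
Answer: $\frac{19468}{7} \approx 2781.1$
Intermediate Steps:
$c = - \frac{405}{7}$ ($c = \frac{3}{7} \left(-135\right) = - \frac{405}{7} \approx -57.857$)
$- 62 \left(c + 13\right) = - 62 \left(- \frac{405}{7} + 13\right) = \left(-62\right) \left(- \frac{314}{7}\right) = \frac{19468}{7}$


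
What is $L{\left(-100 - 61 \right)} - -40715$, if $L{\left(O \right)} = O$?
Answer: $40554$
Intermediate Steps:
$L{\left(-100 - 61 \right)} - -40715 = \left(-100 - 61\right) - -40715 = -161 + 40715 = 40554$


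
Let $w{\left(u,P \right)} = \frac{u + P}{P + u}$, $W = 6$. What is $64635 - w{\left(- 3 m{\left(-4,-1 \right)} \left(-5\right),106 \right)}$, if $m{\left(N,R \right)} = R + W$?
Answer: $64634$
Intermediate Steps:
$m{\left(N,R \right)} = 6 + R$ ($m{\left(N,R \right)} = R + 6 = 6 + R$)
$w{\left(u,P \right)} = 1$ ($w{\left(u,P \right)} = \frac{P + u}{P + u} = 1$)
$64635 - w{\left(- 3 m{\left(-4,-1 \right)} \left(-5\right),106 \right)} = 64635 - 1 = 64634$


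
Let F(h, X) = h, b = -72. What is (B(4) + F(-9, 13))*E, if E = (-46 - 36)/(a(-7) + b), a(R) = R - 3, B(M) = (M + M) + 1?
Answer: 0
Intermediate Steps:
B(M) = 1 + 2*M (B(M) = 2*M + 1 = 1 + 2*M)
a(R) = -3 + R
E = 1 (E = (-46 - 36)/((-3 - 7) - 72) = -82/(-10 - 72) = -82/(-82) = -82*(-1/82) = 1)
(B(4) + F(-9, 13))*E = ((1 + 2*4) - 9)*1 = ((1 + 8) - 9)*1 = (9 - 9)*1 = 0*1 = 0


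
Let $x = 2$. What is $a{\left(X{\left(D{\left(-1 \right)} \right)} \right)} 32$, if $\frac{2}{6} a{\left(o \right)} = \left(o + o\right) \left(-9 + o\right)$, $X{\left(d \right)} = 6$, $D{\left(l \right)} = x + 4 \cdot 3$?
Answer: $-3456$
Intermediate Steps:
$D{\left(l \right)} = 14$ ($D{\left(l \right)} = 2 + 4 \cdot 3 = 2 + 12 = 14$)
$a{\left(o \right)} = 6 o \left(-9 + o\right)$ ($a{\left(o \right)} = 3 \left(o + o\right) \left(-9 + o\right) = 3 \cdot 2 o \left(-9 + o\right) = 6 o \left(-9 + o\right)$)
$a{\left(X{\left(D{\left(-1 \right)} \right)} \right)} 32 = 6 \cdot 6 \left(-9 + 6\right) 32 = 6 \cdot 6 \left(-3\right) 32 = \left(-108\right) 32 = -3456$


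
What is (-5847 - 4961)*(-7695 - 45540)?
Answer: 575363880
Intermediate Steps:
(-5847 - 4961)*(-7695 - 45540) = -10808*(-53235) = 575363880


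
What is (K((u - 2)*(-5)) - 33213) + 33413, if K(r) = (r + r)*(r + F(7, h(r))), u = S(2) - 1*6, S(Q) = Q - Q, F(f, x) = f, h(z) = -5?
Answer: 3960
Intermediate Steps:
S(Q) = 0
u = -6 (u = 0 - 1*6 = 0 - 6 = -6)
K(r) = 2*r*(7 + r) (K(r) = (r + r)*(r + 7) = (2*r)*(7 + r) = 2*r*(7 + r))
(K((u - 2)*(-5)) - 33213) + 33413 = (2*((-6 - 2)*(-5))*(7 + (-6 - 2)*(-5)) - 33213) + 33413 = (2*(-8*(-5))*(7 - 8*(-5)) - 33213) + 33413 = (2*40*(7 + 40) - 33213) + 33413 = (2*40*47 - 33213) + 33413 = (3760 - 33213) + 33413 = -29453 + 33413 = 3960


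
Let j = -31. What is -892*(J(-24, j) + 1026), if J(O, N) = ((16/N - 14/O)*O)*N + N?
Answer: -932140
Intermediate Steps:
J(O, N) = N + N*O*(-14/O + 16/N) (J(O, N) = ((-14/O + 16/N)*O)*N + N = (O*(-14/O + 16/N))*N + N = N*O*(-14/O + 16/N) + N = N + N*O*(-14/O + 16/N))
-892*(J(-24, j) + 1026) = -892*((-13*(-31) + 16*(-24)) + 1026) = -892*((403 - 384) + 1026) = -892*(19 + 1026) = -892*1045 = -932140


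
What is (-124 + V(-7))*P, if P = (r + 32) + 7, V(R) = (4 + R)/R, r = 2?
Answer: -35465/7 ≈ -5066.4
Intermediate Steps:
V(R) = (4 + R)/R
P = 41 (P = (2 + 32) + 7 = 34 + 7 = 41)
(-124 + V(-7))*P = (-124 + (4 - 7)/(-7))*41 = (-124 - 1/7*(-3))*41 = (-124 + 3/7)*41 = -865/7*41 = -35465/7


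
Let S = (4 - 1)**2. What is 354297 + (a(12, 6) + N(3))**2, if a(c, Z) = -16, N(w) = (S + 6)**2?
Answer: 397978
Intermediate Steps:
S = 9 (S = 3**2 = 9)
N(w) = 225 (N(w) = (9 + 6)**2 = 15**2 = 225)
354297 + (a(12, 6) + N(3))**2 = 354297 + (-16 + 225)**2 = 354297 + 209**2 = 354297 + 43681 = 397978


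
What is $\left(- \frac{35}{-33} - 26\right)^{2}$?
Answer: $\frac{677329}{1089} \approx 621.97$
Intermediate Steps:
$\left(- \frac{35}{-33} - 26\right)^{2} = \left(\left(-35\right) \left(- \frac{1}{33}\right) - 26\right)^{2} = \left(\frac{35}{33} - 26\right)^{2} = \left(- \frac{823}{33}\right)^{2} = \frac{677329}{1089}$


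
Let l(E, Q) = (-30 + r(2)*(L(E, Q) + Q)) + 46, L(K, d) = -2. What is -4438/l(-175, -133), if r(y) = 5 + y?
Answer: 4438/929 ≈ 4.7772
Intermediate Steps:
l(E, Q) = 2 + 7*Q (l(E, Q) = (-30 + (5 + 2)*(-2 + Q)) + 46 = (-30 + 7*(-2 + Q)) + 46 = (-30 + (-14 + 7*Q)) + 46 = (-44 + 7*Q) + 46 = 2 + 7*Q)
-4438/l(-175, -133) = -4438/(2 + 7*(-133)) = -4438/(2 - 931) = -4438/(-929) = -4438*(-1/929) = 4438/929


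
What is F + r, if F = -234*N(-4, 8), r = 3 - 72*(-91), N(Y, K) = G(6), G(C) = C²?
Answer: -1869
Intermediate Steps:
N(Y, K) = 36 (N(Y, K) = 6² = 36)
r = 6555 (r = 3 + 6552 = 6555)
F = -8424 (F = -234*36 = -8424)
F + r = -8424 + 6555 = -1869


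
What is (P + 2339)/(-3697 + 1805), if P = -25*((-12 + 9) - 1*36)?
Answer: -1657/946 ≈ -1.7516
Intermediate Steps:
P = 975 (P = -25*(-3 - 36) = -25*(-39) = 975)
(P + 2339)/(-3697 + 1805) = (975 + 2339)/(-3697 + 1805) = 3314/(-1892) = 3314*(-1/1892) = -1657/946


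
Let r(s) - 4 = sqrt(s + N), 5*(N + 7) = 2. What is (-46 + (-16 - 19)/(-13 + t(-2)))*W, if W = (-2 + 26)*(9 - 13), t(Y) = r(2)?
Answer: 434712/107 - 840*I*sqrt(115)/107 ≈ 4062.7 - 84.187*I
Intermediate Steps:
N = -33/5 (N = -7 + (1/5)*2 = -7 + 2/5 = -33/5 ≈ -6.6000)
r(s) = 4 + sqrt(-33/5 + s) (r(s) = 4 + sqrt(s - 33/5) = 4 + sqrt(-33/5 + s))
t(Y) = 4 + I*sqrt(115)/5 (t(Y) = 4 + sqrt(-165 + 25*2)/5 = 4 + sqrt(-165 + 50)/5 = 4 + sqrt(-115)/5 = 4 + (I*sqrt(115))/5 = 4 + I*sqrt(115)/5)
W = -96 (W = 24*(-4) = -96)
(-46 + (-16 - 19)/(-13 + t(-2)))*W = (-46 + (-16 - 19)/(-13 + (4 + I*sqrt(115)/5)))*(-96) = (-46 - 35/(-9 + I*sqrt(115)/5))*(-96) = 4416 + 3360/(-9 + I*sqrt(115)/5)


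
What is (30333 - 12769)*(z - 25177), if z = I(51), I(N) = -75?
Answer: -443526128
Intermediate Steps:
z = -75
(30333 - 12769)*(z - 25177) = (30333 - 12769)*(-75 - 25177) = 17564*(-25252) = -443526128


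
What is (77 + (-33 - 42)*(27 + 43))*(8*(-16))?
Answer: 662144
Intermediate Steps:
(77 + (-33 - 42)*(27 + 43))*(8*(-16)) = (77 - 75*70)*(-128) = (77 - 5250)*(-128) = -5173*(-128) = 662144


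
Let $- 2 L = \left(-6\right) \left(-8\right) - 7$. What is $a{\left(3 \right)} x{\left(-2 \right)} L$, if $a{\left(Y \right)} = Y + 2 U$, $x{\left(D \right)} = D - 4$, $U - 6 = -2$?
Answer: $1353$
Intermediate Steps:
$U = 4$ ($U = 6 - 2 = 4$)
$x{\left(D \right)} = -4 + D$
$a{\left(Y \right)} = 8 + Y$ ($a{\left(Y \right)} = Y + 2 \cdot 4 = Y + 8 = 8 + Y$)
$L = - \frac{41}{2}$ ($L = - \frac{\left(-6\right) \left(-8\right) - 7}{2} = - \frac{48 - 7}{2} = \left(- \frac{1}{2}\right) 41 = - \frac{41}{2} \approx -20.5$)
$a{\left(3 \right)} x{\left(-2 \right)} L = \left(8 + 3\right) \left(-4 - 2\right) \left(- \frac{41}{2}\right) = 11 \left(-6\right) \left(- \frac{41}{2}\right) = \left(-66\right) \left(- \frac{41}{2}\right) = 1353$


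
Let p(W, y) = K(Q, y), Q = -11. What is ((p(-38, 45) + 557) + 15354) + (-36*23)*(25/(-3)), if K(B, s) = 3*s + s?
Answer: 22991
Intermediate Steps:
K(B, s) = 4*s
p(W, y) = 4*y
((p(-38, 45) + 557) + 15354) + (-36*23)*(25/(-3)) = ((4*45 + 557) + 15354) + (-36*23)*(25/(-3)) = ((180 + 557) + 15354) - 20700*(-1)/3 = (737 + 15354) - 828*(-25/3) = 16091 + 6900 = 22991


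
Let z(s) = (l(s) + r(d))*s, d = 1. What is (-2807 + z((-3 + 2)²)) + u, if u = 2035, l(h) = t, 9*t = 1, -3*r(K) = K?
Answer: -6950/9 ≈ -772.22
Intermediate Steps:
r(K) = -K/3
t = ⅑ (t = (⅑)*1 = ⅑ ≈ 0.11111)
l(h) = ⅑
z(s) = -2*s/9 (z(s) = (⅑ - ⅓*1)*s = (⅑ - ⅓)*s = -2*s/9)
(-2807 + z((-3 + 2)²)) + u = (-2807 - 2*(-3 + 2)²/9) + 2035 = (-2807 - 2/9*(-1)²) + 2035 = (-2807 - 2/9*1) + 2035 = (-2807 - 2/9) + 2035 = -25265/9 + 2035 = -6950/9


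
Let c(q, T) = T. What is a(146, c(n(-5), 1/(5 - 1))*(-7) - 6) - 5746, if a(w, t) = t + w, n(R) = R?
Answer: -22431/4 ≈ -5607.8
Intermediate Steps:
a(146, c(n(-5), 1/(5 - 1))*(-7) - 6) - 5746 = ((-7/(5 - 1) - 6) + 146) - 5746 = ((-7/4 - 6) + 146) - 5746 = (-31/4 + 146) - 5746 = 553/4 - 5746 = -22431/4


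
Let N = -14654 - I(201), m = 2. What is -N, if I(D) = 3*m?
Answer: 14660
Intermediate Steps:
I(D) = 6 (I(D) = 3*2 = 6)
N = -14660 (N = -14654 - 1*6 = -14654 - 6 = -14660)
-N = -1*(-14660) = 14660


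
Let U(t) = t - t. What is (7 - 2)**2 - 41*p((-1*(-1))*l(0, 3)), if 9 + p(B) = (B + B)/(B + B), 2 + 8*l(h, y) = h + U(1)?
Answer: 353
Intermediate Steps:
U(t) = 0
l(h, y) = -1/4 + h/8 (l(h, y) = -1/4 + (h + 0)/8 = -1/4 + h/8)
p(B) = -8 (p(B) = -9 + (B + B)/(B + B) = -9 + (2*B)/((2*B)) = -9 + (2*B)*(1/(2*B)) = -9 + 1 = -8)
(7 - 2)**2 - 41*p((-1*(-1))*l(0, 3)) = (7 - 2)**2 - 41*(-8) = 5**2 + 328 = 25 + 328 = 353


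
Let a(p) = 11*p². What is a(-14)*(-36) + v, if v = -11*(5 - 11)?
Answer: -77550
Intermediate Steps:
v = 66 (v = -11*(-6) = 66)
a(-14)*(-36) + v = (11*(-14)²)*(-36) + 66 = (11*196)*(-36) + 66 = 2156*(-36) + 66 = -77616 + 66 = -77550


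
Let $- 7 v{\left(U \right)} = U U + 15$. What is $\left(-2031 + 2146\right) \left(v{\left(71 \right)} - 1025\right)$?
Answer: $- \frac{1406565}{7} \approx -2.0094 \cdot 10^{5}$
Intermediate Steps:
$v{\left(U \right)} = - \frac{15}{7} - \frac{U^{2}}{7}$ ($v{\left(U \right)} = - \frac{U U + 15}{7} = - \frac{U^{2} + 15}{7} = - \frac{15 + U^{2}}{7} = - \frac{15}{7} - \frac{U^{2}}{7}$)
$\left(-2031 + 2146\right) \left(v{\left(71 \right)} - 1025\right) = \left(-2031 + 2146\right) \left(\left(- \frac{15}{7} - \frac{71^{2}}{7}\right) - 1025\right) = 115 \left(\left(- \frac{15}{7} - \frac{5041}{7}\right) - 1025\right) = 115 \left(- \frac{5056}{7} - 1025\right) = 115 \left(- \frac{12231}{7}\right) = - \frac{1406565}{7}$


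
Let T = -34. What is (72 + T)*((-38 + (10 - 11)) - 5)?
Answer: -1672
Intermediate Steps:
(72 + T)*((-38 + (10 - 11)) - 5) = (72 - 34)*((-38 + (10 - 11)) - 5) = 38*((-38 - 1) - 5) = 38*(-39 - 5) = 38*(-44) = -1672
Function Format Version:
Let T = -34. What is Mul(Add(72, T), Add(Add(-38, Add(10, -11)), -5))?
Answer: -1672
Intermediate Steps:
Mul(Add(72, T), Add(Add(-38, Add(10, -11)), -5)) = Mul(Add(72, -34), Add(Add(-38, Add(10, -11)), -5)) = Mul(38, Add(Add(-38, -1), -5)) = Mul(38, Add(-39, -5)) = Mul(38, -44) = -1672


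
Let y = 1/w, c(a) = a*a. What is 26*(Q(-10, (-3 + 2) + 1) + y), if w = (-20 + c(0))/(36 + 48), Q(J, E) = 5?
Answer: 104/5 ≈ 20.800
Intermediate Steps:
c(a) = a²
w = -5/21 (w = (-20 + 0²)/(36 + 48) = (-20 + 0)/84 = -20*1/84 = -5/21 ≈ -0.23810)
y = -21/5 (y = 1/(-5/21) = -21/5 ≈ -4.2000)
26*(Q(-10, (-3 + 2) + 1) + y) = 26*(5 - 21/5) = 26*(⅘) = 104/5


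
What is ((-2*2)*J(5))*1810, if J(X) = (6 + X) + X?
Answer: -115840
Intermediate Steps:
J(X) = 6 + 2*X
((-2*2)*J(5))*1810 = ((-2*2)*(6 + 2*5))*1810 = -4*(6 + 10)*1810 = -4*16*1810 = -64*1810 = -115840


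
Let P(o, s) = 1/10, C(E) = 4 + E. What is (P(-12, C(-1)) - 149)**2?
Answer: 2217121/100 ≈ 22171.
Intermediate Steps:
P(o, s) = 1/10
(P(-12, C(-1)) - 149)**2 = (1/10 - 149)**2 = (-1489/10)**2 = 2217121/100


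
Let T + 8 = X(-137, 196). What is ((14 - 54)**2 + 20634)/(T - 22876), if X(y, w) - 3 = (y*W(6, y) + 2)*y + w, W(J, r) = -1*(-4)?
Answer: 22234/52117 ≈ 0.42662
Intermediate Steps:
W(J, r) = 4
X(y, w) = 3 + w + y*(2 + 4*y) (X(y, w) = 3 + ((y*4 + 2)*y + w) = 3 + ((4*y + 2)*y + w) = 3 + ((2 + 4*y)*y + w) = 3 + (y*(2 + 4*y) + w) = 3 + (w + y*(2 + 4*y)) = 3 + w + y*(2 + 4*y))
T = 74993 (T = -8 + (3 + 196 + 2*(-137) + 4*(-137)**2) = -8 + (3 + 196 - 274 + 4*18769) = -8 + (3 + 196 - 274 + 75076) = -8 + 75001 = 74993)
((14 - 54)**2 + 20634)/(T - 22876) = ((14 - 54)**2 + 20634)/(74993 - 22876) = ((-40)**2 + 20634)/52117 = (1600 + 20634)*(1/52117) = 22234*(1/52117) = 22234/52117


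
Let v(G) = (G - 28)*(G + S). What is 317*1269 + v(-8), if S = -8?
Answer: 402849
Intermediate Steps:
v(G) = (-28 + G)*(-8 + G) (v(G) = (G - 28)*(G - 8) = (-28 + G)*(-8 + G))
317*1269 + v(-8) = 317*1269 + (224 + (-8)² - 36*(-8)) = 402273 + (224 + 64 + 288) = 402273 + 576 = 402849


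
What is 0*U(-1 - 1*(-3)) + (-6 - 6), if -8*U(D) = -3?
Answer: -12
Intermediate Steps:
U(D) = 3/8 (U(D) = -⅛*(-3) = 3/8)
0*U(-1 - 1*(-3)) + (-6 - 6) = 0*(3/8) + (-6 - 6) = 0 - 12 = -12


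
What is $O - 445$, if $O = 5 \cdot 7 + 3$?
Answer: $-407$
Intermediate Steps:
$O = 38$ ($O = 35 + 3 = 38$)
$O - 445 = 38 - 445 = -407$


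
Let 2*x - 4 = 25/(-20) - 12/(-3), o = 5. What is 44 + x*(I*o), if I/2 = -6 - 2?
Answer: -226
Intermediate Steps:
I = -16 (I = 2*(-6 - 2) = 2*(-8) = -16)
x = 27/8 (x = 2 + (25/(-20) - 12/(-3))/2 = 2 + (25*(-1/20) - 12*(-⅓))/2 = 2 + (-5/4 + 4)/2 = 2 + (½)*(11/4) = 2 + 11/8 = 27/8 ≈ 3.3750)
44 + x*(I*o) = 44 + 27*(-16*5)/8 = 44 + (27/8)*(-80) = 44 - 270 = -226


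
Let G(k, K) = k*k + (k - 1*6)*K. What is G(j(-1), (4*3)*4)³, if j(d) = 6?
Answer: 46656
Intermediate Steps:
G(k, K) = k² + K*(-6 + k) (G(k, K) = k² + (k - 6)*K = k² + (-6 + k)*K = k² + K*(-6 + k))
G(j(-1), (4*3)*4)³ = (6² - 6*4*3*4 + ((4*3)*4)*6)³ = (36 - 72*4 + (12*4)*6)³ = (36 - 6*48 + 48*6)³ = (36 - 288 + 288)³ = 36³ = 46656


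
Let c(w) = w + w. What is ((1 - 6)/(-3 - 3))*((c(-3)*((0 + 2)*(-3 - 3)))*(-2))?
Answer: -120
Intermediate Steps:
c(w) = 2*w
((1 - 6)/(-3 - 3))*((c(-3)*((0 + 2)*(-3 - 3)))*(-2)) = ((1 - 6)/(-3 - 3))*(((2*(-3))*((0 + 2)*(-3 - 3)))*(-2)) = (-5/(-6))*(-12*(-6)*(-2)) = (-5*(-1/6))*(-6*(-12)*(-2)) = 5*(72*(-2))/6 = (5/6)*(-144) = -120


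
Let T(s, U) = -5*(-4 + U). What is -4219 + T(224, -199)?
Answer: -3204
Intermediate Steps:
T(s, U) = 20 - 5*U
-4219 + T(224, -199) = -4219 + (20 - 5*(-199)) = -4219 + (20 + 995) = -4219 + 1015 = -3204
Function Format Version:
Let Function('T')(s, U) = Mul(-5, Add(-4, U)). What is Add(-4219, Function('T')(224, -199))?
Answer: -3204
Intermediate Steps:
Function('T')(s, U) = Add(20, Mul(-5, U))
Add(-4219, Function('T')(224, -199)) = Add(-4219, Add(20, Mul(-5, -199))) = Add(-4219, Add(20, 995)) = Add(-4219, 1015) = -3204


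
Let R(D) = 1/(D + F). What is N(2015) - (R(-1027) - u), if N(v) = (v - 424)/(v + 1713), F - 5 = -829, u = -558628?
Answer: -3854825206915/6900528 ≈ -5.5863e+5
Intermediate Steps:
F = -824 (F = 5 - 829 = -824)
R(D) = 1/(-824 + D) (R(D) = 1/(D - 824) = 1/(-824 + D))
N(v) = (-424 + v)/(1713 + v)
N(2015) - (R(-1027) - u) = (-424 + 2015)/(1713 + 2015) - (1/(-824 - 1027) - 1*(-558628)) = 1591/3728 - (1/(-1851) + 558628) = (1/3728)*1591 - (-1/1851 + 558628) = 1591/3728 - 1*1034020427/1851 = 1591/3728 - 1034020427/1851 = -3854825206915/6900528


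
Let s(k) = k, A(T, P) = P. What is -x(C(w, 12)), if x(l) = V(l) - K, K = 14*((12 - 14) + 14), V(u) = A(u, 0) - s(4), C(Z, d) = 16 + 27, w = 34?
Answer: 172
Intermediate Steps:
C(Z, d) = 43
V(u) = -4 (V(u) = 0 - 1*4 = 0 - 4 = -4)
K = 168 (K = 14*(-2 + 14) = 14*12 = 168)
x(l) = -172 (x(l) = -4 - 1*168 = -4 - 168 = -172)
-x(C(w, 12)) = -1*(-172) = 172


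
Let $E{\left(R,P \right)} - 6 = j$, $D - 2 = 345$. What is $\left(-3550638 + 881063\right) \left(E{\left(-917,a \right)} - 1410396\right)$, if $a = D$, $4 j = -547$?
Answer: $\frac{15062027794525}{4} \approx 3.7655 \cdot 10^{12}$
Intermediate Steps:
$D = 347$ ($D = 2 + 345 = 347$)
$j = - \frac{547}{4}$ ($j = \frac{1}{4} \left(-547\right) = - \frac{547}{4} \approx -136.75$)
$a = 347$
$E{\left(R,P \right)} = - \frac{523}{4}$ ($E{\left(R,P \right)} = 6 - \frac{547}{4} = - \frac{523}{4}$)
$\left(-3550638 + 881063\right) \left(E{\left(-917,a \right)} - 1410396\right) = \left(-3550638 + 881063\right) \left(- \frac{523}{4} - 1410396\right) = \left(-2669575\right) \left(- \frac{5642107}{4}\right) = \frac{15062027794525}{4}$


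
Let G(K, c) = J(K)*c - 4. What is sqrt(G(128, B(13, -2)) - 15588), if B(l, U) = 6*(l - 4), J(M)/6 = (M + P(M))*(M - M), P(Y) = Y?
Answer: 2*I*sqrt(3898) ≈ 124.87*I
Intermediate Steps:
J(M) = 0 (J(M) = 6*((M + M)*(M - M)) = 6*((2*M)*0) = 6*0 = 0)
B(l, U) = -24 + 6*l (B(l, U) = 6*(-4 + l) = -24 + 6*l)
G(K, c) = -4 (G(K, c) = 0*c - 4 = 0 - 4 = -4)
sqrt(G(128, B(13, -2)) - 15588) = sqrt(-4 - 15588) = sqrt(-15592) = 2*I*sqrt(3898)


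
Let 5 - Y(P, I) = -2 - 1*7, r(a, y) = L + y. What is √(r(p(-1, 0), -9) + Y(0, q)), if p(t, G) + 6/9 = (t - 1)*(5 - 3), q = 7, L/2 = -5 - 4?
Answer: I*√13 ≈ 3.6056*I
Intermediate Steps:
L = -18 (L = 2*(-5 - 4) = 2*(-9) = -18)
p(t, G) = -8/3 + 2*t (p(t, G) = -⅔ + (t - 1)*(5 - 3) = -⅔ + (-1 + t)*2 = -⅔ + (-2 + 2*t) = -8/3 + 2*t)
r(a, y) = -18 + y
Y(P, I) = 14 (Y(P, I) = 5 - (-2 - 1*7) = 5 - (-2 - 7) = 5 - 1*(-9) = 5 + 9 = 14)
√(r(p(-1, 0), -9) + Y(0, q)) = √((-18 - 9) + 14) = √(-27 + 14) = √(-13) = I*√13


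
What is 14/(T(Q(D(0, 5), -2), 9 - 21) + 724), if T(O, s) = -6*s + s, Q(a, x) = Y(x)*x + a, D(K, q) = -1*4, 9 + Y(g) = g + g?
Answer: 1/56 ≈ 0.017857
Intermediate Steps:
Y(g) = -9 + 2*g (Y(g) = -9 + (g + g) = -9 + 2*g)
D(K, q) = -4
Q(a, x) = a + x*(-9 + 2*x) (Q(a, x) = (-9 + 2*x)*x + a = x*(-9 + 2*x) + a = a + x*(-9 + 2*x))
T(O, s) = -5*s
14/(T(Q(D(0, 5), -2), 9 - 21) + 724) = 14/(-5*(9 - 21) + 724) = 14/(-5*(-12) + 724) = 14/(60 + 724) = 14/784 = (1/784)*14 = 1/56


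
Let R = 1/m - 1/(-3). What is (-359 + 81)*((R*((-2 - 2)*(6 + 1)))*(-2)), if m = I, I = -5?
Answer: -31136/15 ≈ -2075.7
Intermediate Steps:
m = -5
R = 2/15 (R = 1/(-5) - 1/(-3) = 1*(-⅕) - 1*(-⅓) = -⅕ + ⅓ = 2/15 ≈ 0.13333)
(-359 + 81)*((R*((-2 - 2)*(6 + 1)))*(-2)) = (-359 + 81)*((2*((-2 - 2)*(6 + 1))/15)*(-2)) = -278*2*(-4*7)/15*(-2) = -278*(2/15)*(-28)*(-2) = -(-15568)*(-2)/15 = -278*112/15 = -31136/15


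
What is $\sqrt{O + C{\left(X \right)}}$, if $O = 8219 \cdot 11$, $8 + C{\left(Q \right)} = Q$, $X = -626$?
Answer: $15 \sqrt{399} \approx 299.63$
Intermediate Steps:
$C{\left(Q \right)} = -8 + Q$
$O = 90409$
$\sqrt{O + C{\left(X \right)}} = \sqrt{90409 - 634} = \sqrt{89775} = 15 \sqrt{399}$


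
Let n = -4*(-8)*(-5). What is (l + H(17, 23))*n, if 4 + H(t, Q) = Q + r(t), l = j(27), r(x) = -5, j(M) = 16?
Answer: -4800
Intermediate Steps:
n = -160 (n = 32*(-5) = -160)
l = 16
H(t, Q) = -9 + Q (H(t, Q) = -4 + (Q - 5) = -4 + (-5 + Q) = -9 + Q)
(l + H(17, 23))*n = (16 + (-9 + 23))*(-160) = (16 + 14)*(-160) = 30*(-160) = -4800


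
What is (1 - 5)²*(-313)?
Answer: -5008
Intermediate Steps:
(1 - 5)²*(-313) = (-4)²*(-313) = 16*(-313) = -5008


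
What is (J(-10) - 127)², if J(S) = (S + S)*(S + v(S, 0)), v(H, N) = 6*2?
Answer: 27889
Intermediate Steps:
v(H, N) = 12
J(S) = 2*S*(12 + S) (J(S) = (S + S)*(S + 12) = (2*S)*(12 + S) = 2*S*(12 + S))
(J(-10) - 127)² = (2*(-10)*(12 - 10) - 127)² = (2*(-10)*2 - 127)² = (-40 - 127)² = (-167)² = 27889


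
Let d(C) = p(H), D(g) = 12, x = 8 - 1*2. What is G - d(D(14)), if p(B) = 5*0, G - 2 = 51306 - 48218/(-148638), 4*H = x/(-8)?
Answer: 3813183361/74319 ≈ 51308.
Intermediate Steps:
x = 6 (x = 8 - 2 = 6)
H = -3/16 (H = (6/(-8))/4 = (6*(-⅛))/4 = (¼)*(-¾) = -3/16 ≈ -0.18750)
G = 3813183361/74319 (G = 2 + (51306 - 48218/(-148638)) = 2 + (51306 - 48218*(-1)/148638) = 2 + (51306 - 1*(-24109/74319)) = 2 + (51306 + 24109/74319) = 2 + 3813034723/74319 = 3813183361/74319 ≈ 51308.)
p(B) = 0
d(C) = 0
G - d(D(14)) = 3813183361/74319 - 1*0 = 3813183361/74319 + 0 = 3813183361/74319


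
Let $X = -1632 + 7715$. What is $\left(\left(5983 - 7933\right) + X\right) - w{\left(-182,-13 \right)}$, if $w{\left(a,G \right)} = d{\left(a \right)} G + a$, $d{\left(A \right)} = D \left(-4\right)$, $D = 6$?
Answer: $4003$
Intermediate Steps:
$d{\left(A \right)} = -24$ ($d{\left(A \right)} = 6 \left(-4\right) = -24$)
$X = 6083$
$w{\left(a,G \right)} = a - 24 G$ ($w{\left(a,G \right)} = - 24 G + a = a - 24 G$)
$\left(\left(5983 - 7933\right) + X\right) - w{\left(-182,-13 \right)} = \left(\left(5983 - 7933\right) + 6083\right) - \left(-182 - -312\right) = \left(-1950 + 6083\right) - \left(-182 + 312\right) = 4133 - 130 = 4003$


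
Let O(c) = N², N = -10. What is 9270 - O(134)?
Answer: 9170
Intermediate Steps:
O(c) = 100 (O(c) = (-10)² = 100)
9270 - O(134) = 9270 - 1*100 = 9270 - 100 = 9170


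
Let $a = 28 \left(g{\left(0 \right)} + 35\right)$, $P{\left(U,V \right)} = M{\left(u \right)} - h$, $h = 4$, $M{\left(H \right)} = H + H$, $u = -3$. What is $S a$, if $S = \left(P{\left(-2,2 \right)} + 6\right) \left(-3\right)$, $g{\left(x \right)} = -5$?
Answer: $10080$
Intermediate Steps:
$M{\left(H \right)} = 2 H$
$P{\left(U,V \right)} = -10$ ($P{\left(U,V \right)} = 2 \left(-3\right) - 4 = -6 - 4 = -10$)
$a = 840$ ($a = 28 \left(-5 + 35\right) = 28 \cdot 30 = 840$)
$S = 12$ ($S = \left(-10 + 6\right) \left(-3\right) = \left(-4\right) \left(-3\right) = 12$)
$S a = 12 \cdot 840 = 10080$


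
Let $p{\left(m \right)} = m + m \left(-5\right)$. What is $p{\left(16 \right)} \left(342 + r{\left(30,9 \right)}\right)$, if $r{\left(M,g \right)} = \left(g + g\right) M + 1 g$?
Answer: $-57024$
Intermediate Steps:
$r{\left(M,g \right)} = g + 2 M g$ ($r{\left(M,g \right)} = 2 g M + g = 2 M g + g = g + 2 M g$)
$p{\left(m \right)} = - 4 m$ ($p{\left(m \right)} = m - 5 m = - 4 m$)
$p{\left(16 \right)} \left(342 + r{\left(30,9 \right)}\right) = \left(-4\right) 16 \left(342 + 9 \left(1 + 2 \cdot 30\right)\right) = - 64 \left(342 + 9 \left(1 + 60\right)\right) = - 64 \left(342 + 9 \cdot 61\right) = - 64 \left(342 + 549\right) = \left(-64\right) 891 = -57024$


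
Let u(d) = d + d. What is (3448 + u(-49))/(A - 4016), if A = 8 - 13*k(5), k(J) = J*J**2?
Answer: -3350/5633 ≈ -0.59471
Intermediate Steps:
k(J) = J**3
u(d) = 2*d
A = -1617 (A = 8 - 13*5**3 = 8 - 13*125 = 8 - 1625 = -1617)
(3448 + u(-49))/(A - 4016) = (3448 + 2*(-49))/(-1617 - 4016) = (3448 - 98)/(-5633) = 3350*(-1/5633) = -3350/5633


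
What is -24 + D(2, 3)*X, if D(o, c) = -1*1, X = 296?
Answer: -320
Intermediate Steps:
D(o, c) = -1
-24 + D(2, 3)*X = -24 - 1*296 = -24 - 296 = -320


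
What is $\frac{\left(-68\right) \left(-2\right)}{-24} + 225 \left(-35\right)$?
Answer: $- \frac{23642}{3} \approx -7880.7$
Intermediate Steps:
$\frac{\left(-68\right) \left(-2\right)}{-24} + 225 \left(-35\right) = 136 \left(- \frac{1}{24}\right) - 7875 = - \frac{17}{3} - 7875 = - \frac{23642}{3}$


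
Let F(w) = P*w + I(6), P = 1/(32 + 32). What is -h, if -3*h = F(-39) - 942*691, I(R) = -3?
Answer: -13886413/64 ≈ -2.1698e+5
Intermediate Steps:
P = 1/64 ≈ 0.015625
F(w) = -3 + w/64 (F(w) = w/64 - 3 = -3 + w/64)
h = 13886413/64 (h = -((-3 + (1/64)*(-39)) - 942*691)/3 = -((-3 - 39/64) - 650922)/3 = -(-231/64 - 650922)/3 = -⅓*(-41659239/64) = 13886413/64 ≈ 2.1698e+5)
-h = -1*13886413/64 = -13886413/64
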